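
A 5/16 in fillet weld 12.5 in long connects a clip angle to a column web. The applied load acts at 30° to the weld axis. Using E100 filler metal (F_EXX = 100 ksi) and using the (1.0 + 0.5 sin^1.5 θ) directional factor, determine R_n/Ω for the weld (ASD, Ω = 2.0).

R_n/Ω ≈ 97.5 kips

t_e = 0.707 × 0.3125 = 0.2209 in; A_we = 0.2209 × 12.5 = 2.762 in².
Directional factor: 1.0 + 0.5 sin^1.5(30°) = 1.177.
F_nw = 0.6 × 100 × 1.177 = 70.61 ksi.
R_n/Ω = (70.61 × 2.762) / 2.0 = 97.5 kips.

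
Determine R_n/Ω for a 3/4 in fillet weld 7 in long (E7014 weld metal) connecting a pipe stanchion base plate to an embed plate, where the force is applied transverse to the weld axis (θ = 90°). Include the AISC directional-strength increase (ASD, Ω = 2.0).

R_n/Ω ≈ 117 kip

E70XX → F_EXX = 70 ksi.
t_e = 0.707 × 0.75 = 0.5302 in; A_we = 0.5302 × 7 = 3.712 in².
Directional factor: 1.0 + 0.5 sin^1.5(90°) = 1.5.
F_nw = 0.6 × 70 × 1.5 = 63 ksi.
R_n/Ω = (63 × 3.712) / 2.0 = 116.9 kip.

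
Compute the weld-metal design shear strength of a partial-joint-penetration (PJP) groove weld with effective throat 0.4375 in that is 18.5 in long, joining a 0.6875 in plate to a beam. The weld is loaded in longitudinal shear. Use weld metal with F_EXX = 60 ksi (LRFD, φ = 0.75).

φR_n ≈ 219 kips

Effective throat (given) t_e = 0.4375 in.
A_we = 0.4375 × 18.5 = 8.094 in².
F_nw = 0.6 F_EXX = 36 ksi.
φR_n = 0.75 × 36 × 8.094 = 218.5 kips.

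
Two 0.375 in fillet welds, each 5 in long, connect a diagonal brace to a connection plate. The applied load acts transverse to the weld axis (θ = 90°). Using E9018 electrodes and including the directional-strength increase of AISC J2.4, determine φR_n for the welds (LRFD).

E90XX → F_EXX = 90 ksi.
t_e = 0.707 × 0.375 = 0.2651 in; A_we = 0.2651 × 10 = 2.651 in².
Directional factor: 1.0 + 0.5 sin^1.5(90°) = 1.5.
F_nw = 0.6 × 90 × 1.5 = 81 ksi.
φR_n = 0.75 × 81 × 2.651 = 161.1 kips.

φR_n ≈ 161 kips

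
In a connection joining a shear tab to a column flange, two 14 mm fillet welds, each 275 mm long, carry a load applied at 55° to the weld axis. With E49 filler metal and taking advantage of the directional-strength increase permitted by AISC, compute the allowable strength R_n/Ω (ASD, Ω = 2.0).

R_n/Ω ≈ 1100 kN

E49XX → F_EXX = 490 MPa.
t_e = 0.707 × 14 = 9.898 mm; A_we = 9.898 × 550 = 5444 mm².
Directional factor: 1.0 + 0.5 sin^1.5(55°) = 1.371.
F_nw = 0.6 × 490 × 1.371 = 403 MPa.
R_n/Ω = (403 × 5444) / 2.0 × 10⁻³ = 1097 kN.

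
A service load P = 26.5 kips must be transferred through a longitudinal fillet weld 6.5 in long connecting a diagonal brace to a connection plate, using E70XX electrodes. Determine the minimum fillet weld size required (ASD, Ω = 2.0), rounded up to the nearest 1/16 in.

E70XX → F_EXX = 70 ksi.
Total weld length L = 6.5 in.
Required throat t_e = P × Ω / (0.6 F_EXX × L) = 26.5 × 2.0 / (0.6 × 70 × 6.5) = 0.1941 in.
Required leg w = t_e / 0.707 = 0.2746 in → use 5/16 in.

w = 5/16 in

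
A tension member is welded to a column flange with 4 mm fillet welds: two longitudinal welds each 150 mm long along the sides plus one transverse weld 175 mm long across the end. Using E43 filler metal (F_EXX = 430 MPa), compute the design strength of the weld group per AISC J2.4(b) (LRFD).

t_e = 0.707 × 4 = 2.828 mm.
R_nwl = 0.6 × 430 × 2.828 × 300 × 10⁻³ = 218.9 kN (longitudinal, 2 welds).
R_nwt = 0.6 × 430 × 2.828 × 175 × 10⁻³ = 127.7 kN (transverse, base value).
(i) R_nwl + R_nwt = 346.6 kN; (ii) 0.85 R_nwl + 1.5 R_nwt = 377.6 kN.
R_n = max = 377.6 kN [governs: (ii)]; φR_n = 283.2 kN.

φR_n ≈ 283 kN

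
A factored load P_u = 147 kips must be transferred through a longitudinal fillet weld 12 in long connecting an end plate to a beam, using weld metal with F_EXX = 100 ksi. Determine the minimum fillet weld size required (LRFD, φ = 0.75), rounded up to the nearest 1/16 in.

Total weld length L = 12 in.
Required throat t_e = P_u / (φ × 0.6 F_EXX × L) = 147 / (0.75 × 0.6 × 100 × 12) = 0.2722 in.
Required leg w = t_e / 0.707 = 0.385 in → use 7/16 in.

w = 7/16 in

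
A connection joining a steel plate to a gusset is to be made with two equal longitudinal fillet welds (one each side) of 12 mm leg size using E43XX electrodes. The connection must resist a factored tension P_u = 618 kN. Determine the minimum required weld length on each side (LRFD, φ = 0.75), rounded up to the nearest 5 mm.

E43XX → F_EXX = 430 MPa.
Throat t_e = 0.707 × 12 = 8.484 mm.
φr_n = 0.75 × 0.6 × 430 × 8.484 × 10⁻³ = 1.642 kN/mm.
L_req = P_u / φr_n = 618 / 1.642 = 376.4 mm total.
Per side: 376.4 / 2 = 188.2 mm.
Round up → use L = 190 mm on each side.

L = 190 mm on each side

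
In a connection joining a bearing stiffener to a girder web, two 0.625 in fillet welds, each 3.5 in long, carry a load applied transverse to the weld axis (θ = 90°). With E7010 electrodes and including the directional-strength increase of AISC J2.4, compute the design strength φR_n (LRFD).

φR_n ≈ 146 kip

E70XX → F_EXX = 70 ksi.
t_e = 0.707 × 0.625 = 0.4419 in; A_we = 0.4419 × 7 = 3.093 in².
Directional factor: 1.0 + 0.5 sin^1.5(90°) = 1.5.
F_nw = 0.6 × 70 × 1.5 = 63 ksi.
φR_n = 0.75 × 63 × 3.093 = 146.2 kip.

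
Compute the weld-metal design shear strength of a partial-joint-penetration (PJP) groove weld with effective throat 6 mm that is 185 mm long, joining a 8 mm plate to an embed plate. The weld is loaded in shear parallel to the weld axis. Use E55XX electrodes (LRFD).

φR_n ≈ 275 kN

E55XX → F_EXX = 550 MPa.
Effective throat (given) t_e = 6 mm.
A_we = 6 × 185 = 1110 mm².
F_nw = 0.6 F_EXX = 330 MPa.
φR_n = 0.75 × 330 × 1110 × 10⁻³ = 274.7 kN.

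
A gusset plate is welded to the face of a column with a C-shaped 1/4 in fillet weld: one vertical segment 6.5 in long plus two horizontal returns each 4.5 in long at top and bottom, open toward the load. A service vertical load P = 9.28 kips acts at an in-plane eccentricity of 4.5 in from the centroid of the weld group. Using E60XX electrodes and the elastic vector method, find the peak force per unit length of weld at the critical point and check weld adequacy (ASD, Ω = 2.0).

E60XX → F_EXX = 60 ksi.
Total weld length L_w = 15.5 in. Treat welds as unit-width lines.
Centroid: x̄ = 2×4.5×2.25 / 15.5 = 1.306 in from the vertical weld.
Polar moment about centroid: J = I_x + I_y = [6.5³/12 + 2×4.5×3.25²] + [6.5×1.306² + 2(4.5³/12 + 4.5×0.9435²)] = 152.2 in³.
Direct shear f_v = P/L_w = 9.28 / 15.5 = 0.5987 kip/in (vertical).
Torsion M = P·e = 9.28 × 4.5 = 41.76 kip·in.
Critical point at (x, y) = (3.194, 3.25) from centroid. f_tx = M·y/J = 0.8915 kip/in; f_ty = M·x/J = 0.876 kip/in.
Resultant f_max = √[f_tx² + (f_v + f_ty)²] = √[0.8915² + (0.5987 + 0.876)²] = 1.723 kip/in.
Capacity per unit length: r_n/Ω = (1/2.0) × 0.6 × 60 × (0.707 × 0.25) = 3.181 kip/in.
1.723 ≤ 3.181 → adequate.

f_max ≈ 1.72 kip/in; adequate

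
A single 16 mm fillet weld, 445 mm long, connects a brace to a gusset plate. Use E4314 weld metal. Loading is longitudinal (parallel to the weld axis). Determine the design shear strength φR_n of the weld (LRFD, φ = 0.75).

φR_n ≈ 974 kN

E43XX → F_EXX = 430 MPa.
Effective throat t_e = 0.707 × 16 = 11.31 mm.
Total length L = 445 mm; A_we = 11.31 × 445 = 5034 mm².
F_nw = 0.6 F_EXX = 0.6 × 430 = 258 MPa.
φR_n = 0.75 × 258 × 5034 × 10⁻³ = 974 kN.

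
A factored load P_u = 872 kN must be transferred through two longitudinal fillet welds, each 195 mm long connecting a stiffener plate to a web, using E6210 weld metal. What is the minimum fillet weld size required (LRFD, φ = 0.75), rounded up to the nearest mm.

w = 12 mm

E62XX → F_EXX = 620 MPa.
Total weld length L = 390 mm.
Required throat t_e = P_u / (φ × 0.6 F_EXX × L) = 872 / (0.75 × 0.6 × 620 × 390 × 10⁻³) = 8.014 mm.
Required leg w = t_e / 0.707 = 11.34 mm → use 12 mm.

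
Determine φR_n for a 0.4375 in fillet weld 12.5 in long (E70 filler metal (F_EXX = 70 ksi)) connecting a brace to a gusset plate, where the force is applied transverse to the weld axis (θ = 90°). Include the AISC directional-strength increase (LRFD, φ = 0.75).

φR_n ≈ 183 kips

t_e = 0.707 × 0.4375 = 0.3093 in; A_we = 0.3093 × 12.5 = 3.866 in².
Directional factor: 1.0 + 0.5 sin^1.5(90°) = 1.5.
F_nw = 0.6 × 70 × 1.5 = 63 ksi.
φR_n = 0.75 × 63 × 3.866 = 182.7 kips.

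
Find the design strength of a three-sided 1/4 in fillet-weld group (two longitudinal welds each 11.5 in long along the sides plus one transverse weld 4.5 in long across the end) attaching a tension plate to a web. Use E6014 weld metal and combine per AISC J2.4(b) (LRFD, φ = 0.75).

φR_n ≈ 131 kips

E60XX → F_EXX = 60 ksi.
t_e = 0.707 × 0.25 = 0.1767 in.
R_nwl = 0.6 × 60 × 0.1767 × 23 = 146.3 kips (longitudinal, 2 welds).
R_nwt = 0.6 × 60 × 0.1767 × 4.5 = 28.63 kips (transverse, base value).
(i) R_nwl + R_nwt = 175 kips; (ii) 0.85 R_nwl + 1.5 R_nwt = 167.3 kips.
R_n = max = 175 kips [governs: (i)]; φR_n = 131.2 kips.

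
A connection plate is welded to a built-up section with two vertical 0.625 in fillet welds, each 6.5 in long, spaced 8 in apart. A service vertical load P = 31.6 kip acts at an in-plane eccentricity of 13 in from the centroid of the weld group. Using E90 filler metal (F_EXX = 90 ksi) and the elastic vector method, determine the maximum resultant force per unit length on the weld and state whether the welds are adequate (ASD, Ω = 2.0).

f_max ≈ 10.3 kip/in; adequate

Total weld length L_w = 13 in. Treat welds as unit-width lines.
Polar moment about centroid: J = 2[d³/12 + d(b/2)²] = 2[6.5³/12 + 6.5×4²] = 253.8 in³.
Direct shear f_v = P/L_w = 31.6 / 13 = 2.431 kip/in (vertical).
Torsion M = P·e = 31.6 × 13 = 410.8 kip·in.
Critical point at (x, y) = (4, 3.25) from centroid. f_tx = M·y/J = 5.261 kip/in; f_ty = M·x/J = 6.475 kip/in.
Resultant f_max = √[f_tx² + (f_v + f_ty)²] = √[5.261² + (2.431 + 6.475)²] = 10.34 kip/in.
Capacity per unit length: r_n/Ω = (1/2.0) × 0.6 × 90 × (0.707 × 0.625) = 11.93 kip/in.
10.34 ≤ 11.93 → adequate.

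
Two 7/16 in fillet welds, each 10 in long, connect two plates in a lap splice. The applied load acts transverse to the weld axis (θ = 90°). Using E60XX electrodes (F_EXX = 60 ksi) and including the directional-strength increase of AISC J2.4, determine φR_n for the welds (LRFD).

φR_n ≈ 251 kips

t_e = 0.707 × 0.4375 = 0.3093 in; A_we = 0.3093 × 20 = 6.186 in².
Directional factor: 1.0 + 0.5 sin^1.5(90°) = 1.5.
F_nw = 0.6 × 60 × 1.5 = 54 ksi.
φR_n = 0.75 × 54 × 6.186 = 250.5 kips.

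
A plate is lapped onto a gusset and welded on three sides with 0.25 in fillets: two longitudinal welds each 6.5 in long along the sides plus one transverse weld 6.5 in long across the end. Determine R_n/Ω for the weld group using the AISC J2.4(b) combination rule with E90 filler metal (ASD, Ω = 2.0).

E90XX → F_EXX = 90 ksi.
t_e = 0.707 × 0.25 = 0.1767 in.
R_nwl = 0.6 × 90 × 0.1767 × 13 = 124.1 kip (longitudinal, 2 welds).
R_nwt = 0.6 × 90 × 0.1767 × 6.5 = 62.04 kip (transverse, base value).
(i) R_nwl + R_nwt = 186.1 kip; (ii) 0.85 R_nwl + 1.5 R_nwt = 198.5 kip.
R_n = max = 198.5 kip [governs: (ii)]; R_n/Ω = 99.26 kip.

R_n/Ω ≈ 99.3 kip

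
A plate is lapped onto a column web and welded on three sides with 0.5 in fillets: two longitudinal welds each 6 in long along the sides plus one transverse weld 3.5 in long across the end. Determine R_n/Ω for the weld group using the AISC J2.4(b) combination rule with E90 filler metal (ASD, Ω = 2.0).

R_n/Ω ≈ 148 kip

E90XX → F_EXX = 90 ksi.
t_e = 0.707 × 0.5 = 0.3535 in.
R_nwl = 0.6 × 90 × 0.3535 × 12 = 229.1 kip (longitudinal, 2 welds).
R_nwt = 0.6 × 90 × 0.3535 × 3.5 = 66.81 kip (transverse, base value).
(i) R_nwl + R_nwt = 295.9 kip; (ii) 0.85 R_nwl + 1.5 R_nwt = 294.9 kip.
R_n = max = 295.9 kip [governs: (i)]; R_n/Ω = 147.9 kip.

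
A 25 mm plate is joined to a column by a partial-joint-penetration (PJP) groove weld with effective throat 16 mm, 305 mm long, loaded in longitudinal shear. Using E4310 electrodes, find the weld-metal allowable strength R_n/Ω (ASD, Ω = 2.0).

E43XX → F_EXX = 430 MPa.
Effective throat (given) t_e = 16 mm.
A_we = 16 × 305 = 4880 mm².
F_nw = 0.6 F_EXX = 258 MPa.
R_n/Ω = (258 × 4880) / 2.0 × 10⁻³ = 629.5 kN.

R_n/Ω ≈ 630 kN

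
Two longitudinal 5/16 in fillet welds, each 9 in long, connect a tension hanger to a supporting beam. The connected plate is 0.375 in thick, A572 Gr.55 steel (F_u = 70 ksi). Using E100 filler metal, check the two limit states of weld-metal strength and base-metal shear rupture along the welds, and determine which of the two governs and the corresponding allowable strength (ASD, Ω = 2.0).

R_n/Ω ≈ 119 kip (weld metal governs)

E100XX → F_EXX = 100 ksi.
t_e = 0.707 × 0.3125 = 0.2209 in; L = 18 in.
Weld metal: R_n/Ω = (1/2.0) × 0.6 × 100 × 0.2209 × 18 = 119.3 kip.
Base metal (shear rupture): R_n/Ω = (1/2.0) × 0.6 × 70 × 0.375 × 18 = 141.8 kip.
Governing: weld metal.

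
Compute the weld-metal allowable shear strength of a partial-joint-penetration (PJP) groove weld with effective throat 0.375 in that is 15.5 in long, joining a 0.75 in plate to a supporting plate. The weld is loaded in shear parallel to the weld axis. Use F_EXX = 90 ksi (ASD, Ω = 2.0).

R_n/Ω ≈ 157 kips

Effective throat (given) t_e = 0.375 in.
A_we = 0.375 × 15.5 = 5.812 in².
F_nw = 0.6 F_EXX = 54 ksi.
R_n/Ω = (54 × 5.812) / 2.0 = 156.9 kips.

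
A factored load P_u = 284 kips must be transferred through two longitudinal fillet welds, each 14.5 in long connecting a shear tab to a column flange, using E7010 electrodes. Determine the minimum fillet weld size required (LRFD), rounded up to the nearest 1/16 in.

E70XX → F_EXX = 70 ksi.
Total weld length L = 29 in.
Required throat t_e = P_u / (φ × 0.6 F_EXX × L) = 284 / (0.75 × 0.6 × 70 × 29) = 0.3109 in.
Required leg w = t_e / 0.707 = 0.4397 in → use 1/2 in.

w = 1/2 in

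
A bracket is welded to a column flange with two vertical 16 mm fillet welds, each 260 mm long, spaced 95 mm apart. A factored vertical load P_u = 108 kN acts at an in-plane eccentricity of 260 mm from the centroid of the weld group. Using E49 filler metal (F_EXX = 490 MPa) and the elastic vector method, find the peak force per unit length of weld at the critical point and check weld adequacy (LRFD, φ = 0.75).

f_max ≈ 1040 N/mm; adequate

Total weld length L_w = 520 mm. Treat welds as unit-width lines.
Polar moment about centroid: J = 2[d³/12 + d(b/2)²] = 2[260³/12 + 260×47.5²] = 4103000 mm³.
Direct shear f_v = P/L_w = 108×10³ / 520 = 207.7 N/mm (vertical).
Torsion M = P·e = 108×10³ × 260 = 28080000 N·mm.
Critical point at (x, y) = (47.5, 130) from centroid. f_tx = M·y/J = 889.8 N/mm; f_ty = M·x/J = 325.1 N/mm.
Resultant f_max = √[f_tx² + (f_v + f_ty)²] = √[889.8² + (207.7 + 325.1)²] = 1037 N/mm.
Capacity per unit length: φr_n = 0.75 × 0.6 × 490 × (0.707 × 16) = 2494 N/mm.
1037 ≤ 2494 → adequate.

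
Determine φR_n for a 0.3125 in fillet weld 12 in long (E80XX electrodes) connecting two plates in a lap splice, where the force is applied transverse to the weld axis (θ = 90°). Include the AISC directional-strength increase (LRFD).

φR_n ≈ 143 kips

E80XX → F_EXX = 80 ksi.
t_e = 0.707 × 0.3125 = 0.2209 in; A_we = 0.2209 × 12 = 2.651 in².
Directional factor: 1.0 + 0.5 sin^1.5(90°) = 1.5.
F_nw = 0.6 × 80 × 1.5 = 72 ksi.
φR_n = 0.75 × 72 × 2.651 = 143.2 kips.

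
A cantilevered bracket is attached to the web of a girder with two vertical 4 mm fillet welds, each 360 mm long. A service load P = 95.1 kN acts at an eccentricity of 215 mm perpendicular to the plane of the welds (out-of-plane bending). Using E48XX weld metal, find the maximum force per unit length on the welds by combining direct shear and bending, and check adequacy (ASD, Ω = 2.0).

f_max ≈ 491 N/mm; NOT adequate

E48XX → F_EXX = 480 MPa.
L_w = 2 × 360 = 720 mm; section modulus (unit throat) S = 2 × L²/6 = 43200 mm².
Direct shear f_v = P/L_w = 95.1×10³/720 = 132.1 N/mm.
Moment M = P × e = 95.1×10³ × 215 = 20446000 N·mm; bending f_b = M/S = 473.3 N/mm.
f_max = √(f_v² + f_b²) = √(132.1² + 473.3²) = 491.4 N/mm.
r_n/Ω = (1/2.0) × 0.6 × 480 × (0.707 × 4) = 407.2 N/mm → NOT adequate.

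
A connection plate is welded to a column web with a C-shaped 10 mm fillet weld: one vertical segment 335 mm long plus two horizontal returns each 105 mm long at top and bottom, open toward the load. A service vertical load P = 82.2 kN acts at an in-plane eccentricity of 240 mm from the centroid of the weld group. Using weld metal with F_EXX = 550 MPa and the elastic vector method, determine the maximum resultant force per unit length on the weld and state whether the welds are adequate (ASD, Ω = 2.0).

Total weld length L_w = 545 mm. Treat welds as unit-width lines.
Centroid: x̄ = 2×105×52.5 / 545 = 20.23 mm from the vertical weld.
Polar moment about centroid: J = I_x + I_y = [335³/12 + 2×105×167.5²] + [335×20.23² + 2(105³/12 + 105×32.27²)] = 9573000 mm³.
Direct shear f_v = P/L_w = 82.2×10³ / 545 = 150.8 N/mm (vertical).
Torsion M = P·e = 82.2×10³ × 240 = 19728000 N·mm.
Critical point at (x, y) = (84.77, 167.5) from centroid. f_tx = M·y/J = 345.2 N/mm; f_ty = M·x/J = 174.7 N/mm.
Resultant f_max = √[f_tx² + (f_v + f_ty)²] = √[345.2² + (150.8 + 174.7)²] = 474.4 N/mm.
Capacity per unit length: r_n/Ω = (1/2.0) × 0.6 × 550 × (0.707 × 10) = 1167 N/mm.
474.4 ≤ 1167 → adequate.

f_max ≈ 474 N/mm; adequate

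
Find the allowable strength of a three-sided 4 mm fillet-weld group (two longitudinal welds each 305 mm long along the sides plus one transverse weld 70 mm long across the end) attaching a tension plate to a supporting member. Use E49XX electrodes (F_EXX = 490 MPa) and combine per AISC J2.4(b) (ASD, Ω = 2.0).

R_n/Ω ≈ 283 kN

t_e = 0.707 × 4 = 2.828 mm.
R_nwl = 0.6 × 490 × 2.828 × 610 × 10⁻³ = 507.2 kN (longitudinal, 2 welds).
R_nwt = 0.6 × 490 × 2.828 × 70 × 10⁻³ = 58.2 kN (transverse, base value).
(i) R_nwl + R_nwt = 565.4 kN; (ii) 0.85 R_nwl + 1.5 R_nwt = 518.4 kN.
R_n = max = 565.4 kN [governs: (i)]; R_n/Ω = 282.7 kN.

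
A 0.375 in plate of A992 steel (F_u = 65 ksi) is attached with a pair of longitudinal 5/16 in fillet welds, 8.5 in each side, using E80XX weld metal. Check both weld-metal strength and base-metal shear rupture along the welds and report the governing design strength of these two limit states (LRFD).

φR_n ≈ 135 kip (weld metal governs)

E80XX → F_EXX = 80 ksi.
t_e = 0.707 × 0.3125 = 0.2209 in; L = 17 in.
Weld metal: φR_n = 0.75 × 0.6 × 80 × 0.2209 × 17 = 135.2 kip.
Base metal (shear rupture): φR_n = 0.75 × 0.6 × 65 × 0.375 × 17 = 186.5 kip.
Governing: weld metal.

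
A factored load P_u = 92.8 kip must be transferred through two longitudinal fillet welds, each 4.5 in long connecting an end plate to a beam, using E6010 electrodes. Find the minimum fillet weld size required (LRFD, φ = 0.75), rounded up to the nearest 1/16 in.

w = 9/16 in

E60XX → F_EXX = 60 ksi.
Total weld length L = 9 in.
Required throat t_e = P_u / (φ × 0.6 F_EXX × L) = 92.8 / (0.75 × 0.6 × 60 × 9) = 0.3819 in.
Required leg w = t_e / 0.707 = 0.5402 in → use 9/16 in.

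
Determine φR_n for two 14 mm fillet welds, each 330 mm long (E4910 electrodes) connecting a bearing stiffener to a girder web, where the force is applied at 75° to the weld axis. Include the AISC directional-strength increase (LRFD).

E49XX → F_EXX = 490 MPa.
t_e = 0.707 × 14 = 9.898 mm; A_we = 9.898 × 660 = 6533 mm².
Directional factor: 1.0 + 0.5 sin^1.5(75°) = 1.475.
F_nw = 0.6 × 490 × 1.475 = 433.6 MPa.
φR_n = 0.75 × 433.6 × 6533 × 10⁻³ = 2124 kN.

φR_n ≈ 2120 kN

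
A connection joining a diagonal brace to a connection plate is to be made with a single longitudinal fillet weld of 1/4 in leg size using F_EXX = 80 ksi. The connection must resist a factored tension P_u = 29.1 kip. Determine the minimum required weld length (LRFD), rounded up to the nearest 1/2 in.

Throat t_e = 0.707 × 0.25 = 0.1767 in.
φr_n = 0.75 × 0.6 × 80 × 0.1767 = 6.363 kip/in.
L_req = P_u / φr_n = 29.1 / 6.363 = 4.573 in total.
Round up → use L = 5 in.

L = 5 in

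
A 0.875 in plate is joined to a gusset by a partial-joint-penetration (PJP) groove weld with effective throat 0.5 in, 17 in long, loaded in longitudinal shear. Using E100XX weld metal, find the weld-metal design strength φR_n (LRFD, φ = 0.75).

E100XX → F_EXX = 100 ksi.
Effective throat (given) t_e = 0.5 in.
A_we = 0.5 × 17 = 8.5 in².
F_nw = 0.6 F_EXX = 60 ksi.
φR_n = 0.75 × 60 × 8.5 = 382.5 kips.

φR_n ≈ 382 kips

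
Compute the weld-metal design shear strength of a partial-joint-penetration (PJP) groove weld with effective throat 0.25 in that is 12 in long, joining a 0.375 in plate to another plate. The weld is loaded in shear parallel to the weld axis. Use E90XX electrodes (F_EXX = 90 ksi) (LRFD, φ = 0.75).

Effective throat (given) t_e = 0.25 in.
A_we = 0.25 × 12 = 3 in².
F_nw = 0.6 F_EXX = 54 ksi.
φR_n = 0.75 × 54 × 3 = 121.5 kips.

φR_n ≈ 122 kips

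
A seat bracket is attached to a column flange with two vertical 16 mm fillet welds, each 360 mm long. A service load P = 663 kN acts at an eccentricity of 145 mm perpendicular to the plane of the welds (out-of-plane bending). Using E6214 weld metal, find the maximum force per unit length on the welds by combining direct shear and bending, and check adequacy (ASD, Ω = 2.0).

E62XX → F_EXX = 620 MPa.
L_w = 2 × 360 = 720 mm; section modulus (unit throat) S = 2 × L²/6 = 43200 mm².
Direct shear f_v = P/L_w = 663×10³/720 = 920.8 N/mm.
Moment M = P × e = 663×10³ × 145 = 96135000 N·mm; bending f_b = M/S = 2225 N/mm.
f_max = √(f_v² + f_b²) = √(920.8² + 2225²) = 2408 N/mm.
r_n/Ω = (1/2.0) × 0.6 × 620 × (0.707 × 16) = 2104 N/mm → NOT adequate.

f_max ≈ 2410 N/mm; NOT adequate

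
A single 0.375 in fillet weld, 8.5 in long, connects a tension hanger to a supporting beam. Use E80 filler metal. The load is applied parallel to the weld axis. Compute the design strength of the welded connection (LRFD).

E80XX → F_EXX = 80 ksi.
Effective throat t_e = 0.707 × 0.375 = 0.2651 in.
Total length L = 8.5 in; A_we = 0.2651 × 8.5 = 2.254 in².
F_nw = 0.6 F_EXX = 0.6 × 80 = 48 ksi.
φR_n = 0.75 × 48 × 2.254 = 81.13 kip.

φR_n ≈ 81.1 kip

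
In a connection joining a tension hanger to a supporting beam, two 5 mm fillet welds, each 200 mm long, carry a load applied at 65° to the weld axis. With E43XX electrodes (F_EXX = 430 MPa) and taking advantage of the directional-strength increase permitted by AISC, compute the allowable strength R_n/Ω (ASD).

R_n/Ω ≈ 261 kN

t_e = 0.707 × 5 = 3.535 mm; A_we = 3.535 × 400 = 1414 mm².
Directional factor: 1.0 + 0.5 sin^1.5(65°) = 1.431.
F_nw = 0.6 × 430 × 1.431 = 369.3 MPa.
R_n/Ω = (369.3 × 1414) / 2.0 × 10⁻³ = 261.1 kN.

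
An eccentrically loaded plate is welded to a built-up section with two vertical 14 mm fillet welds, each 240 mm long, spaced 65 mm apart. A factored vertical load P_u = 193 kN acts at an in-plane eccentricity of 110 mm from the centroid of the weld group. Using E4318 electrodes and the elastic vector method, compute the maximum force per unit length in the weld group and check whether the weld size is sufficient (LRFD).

f_max ≈ 1110 N/mm; adequate

E43XX → F_EXX = 430 MPa.
Total weld length L_w = 480 mm. Treat welds as unit-width lines.
Polar moment about centroid: J = 2[d³/12 + d(b/2)²] = 2[240³/12 + 240×32.5²] = 2811000 mm³.
Direct shear f_v = P/L_w = 193×10³ / 480 = 402.1 N/mm (vertical).
Torsion M = P·e = 193×10³ × 110 = 21230000 N·mm.
Critical point at (x, y) = (32.5, 120) from centroid. f_tx = M·y/J = 906.3 N/mm; f_ty = M·x/J = 245.5 N/mm.
Resultant f_max = √[f_tx² + (f_v + f_ty)²] = √[906.3² + (402.1 + 245.5)²] = 1114 N/mm.
Capacity per unit length: φr_n = 0.75 × 0.6 × 430 × (0.707 × 14) = 1915 N/mm.
1114 ≤ 1915 → adequate.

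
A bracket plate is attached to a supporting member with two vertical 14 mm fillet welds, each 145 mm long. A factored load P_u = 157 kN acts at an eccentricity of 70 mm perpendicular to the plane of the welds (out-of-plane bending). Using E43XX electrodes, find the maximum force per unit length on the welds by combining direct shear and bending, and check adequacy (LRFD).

E43XX → F_EXX = 430 MPa.
L_w = 2 × 145 = 290 mm; section modulus (unit throat) S = 2 × L²/6 = 7008 mm².
Direct shear f_v = P/L_w = 157×10³/290 = 541.4 N/mm.
Moment M = P × e = 157×10³ × 70 = 10990000 N·mm; bending f_b = M/S = 1568 N/mm.
f_max = √(f_v² + f_b²) = √(541.4² + 1568²) = 1659 N/mm.
φr_n = 0.75 × 0.6 × 430 × (0.707 × 14) = 1915 N/mm → adequate.

f_max ≈ 1660 N/mm; adequate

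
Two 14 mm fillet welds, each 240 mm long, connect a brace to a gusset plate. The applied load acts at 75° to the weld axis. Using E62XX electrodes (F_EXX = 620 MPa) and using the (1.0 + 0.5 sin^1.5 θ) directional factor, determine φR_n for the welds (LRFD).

t_e = 0.707 × 14 = 9.898 mm; A_we = 9.898 × 480 = 4751 mm².
Directional factor: 1.0 + 0.5 sin^1.5(75°) = 1.475.
F_nw = 0.6 × 620 × 1.475 = 548.6 MPa.
φR_n = 0.75 × 548.6 × 4751 × 10⁻³ = 1955 kN.

φR_n ≈ 1950 kN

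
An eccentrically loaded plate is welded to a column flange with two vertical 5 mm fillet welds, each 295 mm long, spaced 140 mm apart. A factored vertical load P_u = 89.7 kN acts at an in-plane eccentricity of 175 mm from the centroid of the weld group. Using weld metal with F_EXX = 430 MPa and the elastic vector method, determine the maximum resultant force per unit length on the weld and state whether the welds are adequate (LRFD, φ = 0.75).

Total weld length L_w = 590 mm. Treat welds as unit-width lines.
Polar moment about centroid: J = 2[d³/12 + d(b/2)²] = 2[295³/12 + 295×70²] = 7170000 mm³.
Direct shear f_v = P/L_w = 89.7×10³ / 590 = 152 N/mm (vertical).
Torsion M = P·e = 89.7×10³ × 175 = 15698000 N·mm.
Critical point at (x, y) = (70, 147.5) from centroid. f_tx = M·y/J = 322.9 N/mm; f_ty = M·x/J = 153.3 N/mm.
Resultant f_max = √[f_tx² + (f_v + f_ty)²] = √[322.9² + (152 + 153.3)²] = 444.4 N/mm.
Capacity per unit length: φr_n = 0.75 × 0.6 × 430 × (0.707 × 5) = 684 N/mm.
444.4 ≤ 684 → adequate.

f_max ≈ 444 N/mm; adequate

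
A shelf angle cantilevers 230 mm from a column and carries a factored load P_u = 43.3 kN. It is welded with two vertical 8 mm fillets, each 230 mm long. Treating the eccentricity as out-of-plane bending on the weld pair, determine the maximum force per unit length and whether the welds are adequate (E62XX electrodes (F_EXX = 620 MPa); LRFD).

f_max ≈ 573 N/mm; adequate

L_w = 2 × 230 = 460 mm; section modulus (unit throat) S = 2 × L²/6 = 17630 mm².
Direct shear f_v = P/L_w = 43.3×10³/460 = 94.13 N/mm.
Moment M = P × e = 43.3×10³ × 230 = 9959000 N·mm; bending f_b = M/S = 564.8 N/mm.
f_max = √(f_v² + f_b²) = √(94.13² + 564.8²) = 572.6 N/mm.
φr_n = 0.75 × 0.6 × 620 × (0.707 × 8) = 1578 N/mm → adequate.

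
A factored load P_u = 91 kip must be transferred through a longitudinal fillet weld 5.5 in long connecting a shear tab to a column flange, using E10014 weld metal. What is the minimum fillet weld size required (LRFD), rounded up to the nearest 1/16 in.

E100XX → F_EXX = 100 ksi.
Total weld length L = 5.5 in.
Required throat t_e = P_u / (φ × 0.6 F_EXX × L) = 91 / (0.75 × 0.6 × 100 × 5.5) = 0.3677 in.
Required leg w = t_e / 0.707 = 0.5201 in → use 9/16 in.

w = 9/16 in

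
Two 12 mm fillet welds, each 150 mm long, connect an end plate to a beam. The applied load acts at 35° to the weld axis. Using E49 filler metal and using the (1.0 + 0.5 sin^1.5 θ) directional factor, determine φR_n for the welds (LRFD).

E49XX → F_EXX = 490 MPa.
t_e = 0.707 × 12 = 8.484 mm; A_we = 8.484 × 300 = 2545 mm².
Directional factor: 1.0 + 0.5 sin^1.5(35°) = 1.217.
F_nw = 0.6 × 490 × 1.217 = 357.9 MPa.
φR_n = 0.75 × 357.9 × 2545 × 10⁻³ = 683.1 kN.

φR_n ≈ 683 kN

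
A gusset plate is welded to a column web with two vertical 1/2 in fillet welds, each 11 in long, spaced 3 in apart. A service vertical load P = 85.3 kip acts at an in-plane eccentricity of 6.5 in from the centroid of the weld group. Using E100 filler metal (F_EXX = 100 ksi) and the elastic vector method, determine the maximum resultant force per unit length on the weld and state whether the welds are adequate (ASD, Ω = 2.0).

Total weld length L_w = 22 in. Treat welds as unit-width lines.
Polar moment about centroid: J = 2[d³/12 + d(b/2)²] = 2[11³/12 + 11×1.5²] = 271.3 in³.
Direct shear f_v = P/L_w = 85.3 / 22 = 3.877 kip/in (vertical).
Torsion M = P·e = 85.3 × 6.5 = 554.45 kip·in.
Critical point at (x, y) = (1.5, 5.5) from centroid. f_tx = M·y/J = 11.24 kip/in; f_ty = M·x/J = 3.065 kip/in.
Resultant f_max = √[f_tx² + (f_v + f_ty)²] = √[11.24² + (3.877 + 3.065)²] = 13.21 kip/in.
Capacity per unit length: r_n/Ω = (1/2.0) × 0.6 × 100 × (0.707 × 0.5) = 10.6 kip/in.
13.21 > 10.6 → NOT adequate.

f_max ≈ 13.2 kip/in; NOT adequate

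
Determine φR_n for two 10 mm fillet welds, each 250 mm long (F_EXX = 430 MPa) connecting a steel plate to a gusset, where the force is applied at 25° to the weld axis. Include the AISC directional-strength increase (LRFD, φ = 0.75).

t_e = 0.707 × 10 = 7.07 mm; A_we = 7.07 × 500 = 3535 mm².
Directional factor: 1.0 + 0.5 sin^1.5(25°) = 1.137.
F_nw = 0.6 × 430 × 1.137 = 293.4 MPa.
φR_n = 0.75 × 293.4 × 3535 × 10⁻³ = 778 kN.

φR_n ≈ 778 kN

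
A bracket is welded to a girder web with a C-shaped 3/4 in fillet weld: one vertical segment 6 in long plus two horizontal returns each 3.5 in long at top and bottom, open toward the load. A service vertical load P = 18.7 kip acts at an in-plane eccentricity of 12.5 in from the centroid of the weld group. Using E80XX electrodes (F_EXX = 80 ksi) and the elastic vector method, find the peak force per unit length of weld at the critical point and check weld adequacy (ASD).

Total weld length L_w = 13 in. Treat welds as unit-width lines.
Centroid: x̄ = 2×3.5×1.75 / 13 = 0.9423 in from the vertical weld.
Polar moment about centroid: J = I_x + I_y = [6³/12 + 2×3.5×3²] + [6×0.9423² + 2(3.5³/12 + 3.5×0.8077²)] = 98.04 in³.
Direct shear f_v = P/L_w = 18.7 / 13 = 1.438 kip/in (vertical).
Torsion M = P·e = 18.7 × 12.5 = 233.75 kip·in.
Critical point at (x, y) = (2.558, 3) from centroid. f_tx = M·y/J = 7.153 kip/in; f_ty = M·x/J = 6.098 kip/in.
Resultant f_max = √[f_tx² + (f_v + f_ty)²] = √[7.153² + (1.438 + 6.098)²] = 10.39 kip/in.
Capacity per unit length: r_n/Ω = (1/2.0) × 0.6 × 80 × (0.707 × 0.75) = 12.73 kip/in.
10.39 ≤ 12.73 → adequate.

f_max ≈ 10.4 kip/in; adequate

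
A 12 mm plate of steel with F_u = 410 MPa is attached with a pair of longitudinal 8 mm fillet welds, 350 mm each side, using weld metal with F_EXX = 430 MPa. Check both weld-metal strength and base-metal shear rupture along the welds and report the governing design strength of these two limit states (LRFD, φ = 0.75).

t_e = 0.707 × 8 = 5.656 mm; L = 700 mm.
Weld metal: φR_n = 0.75 × 0.6 × 430 × 5.656 × 700 × 10⁻³ = 766.1 kN.
Base metal (shear rupture): φR_n = 0.75 × 0.6 × 410 × 12 × 700 × 10⁻³ = 1550 kN.
Governing: weld metal.

φR_n ≈ 766 kN (weld metal governs)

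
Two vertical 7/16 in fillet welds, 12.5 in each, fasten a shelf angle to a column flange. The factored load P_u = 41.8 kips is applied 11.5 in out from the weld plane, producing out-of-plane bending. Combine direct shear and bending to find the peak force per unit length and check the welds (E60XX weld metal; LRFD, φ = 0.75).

E60XX → F_EXX = 60 ksi.
L_w = 2 × 12.5 = 25 in; section modulus (unit throat) S = 2 × L²/6 = 52.08 in².
Direct shear f_v = P/L_w = 41.8/25 = 1.672 kip/in.
Moment M = P × e = 41.8 × 11.5 = 480.7 kip·in; bending f_b = M/S = 9.229 kip/in.
f_max = √(f_v² + f_b²) = √(1.672² + 9.229²) = 9.38 kip/in.
φr_n = 0.75 × 0.6 × 60 × (0.707 × 0.4375) = 8.351 kip/in → NOT adequate.

f_max ≈ 9.38 kip/in; NOT adequate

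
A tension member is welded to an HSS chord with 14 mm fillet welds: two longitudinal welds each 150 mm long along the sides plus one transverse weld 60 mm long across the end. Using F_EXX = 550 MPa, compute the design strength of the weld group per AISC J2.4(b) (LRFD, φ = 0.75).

t_e = 0.707 × 14 = 9.898 mm.
R_nwl = 0.6 × 550 × 9.898 × 300 × 10⁻³ = 979.9 kN (longitudinal, 2 welds).
R_nwt = 0.6 × 550 × 9.898 × 60 × 10⁻³ = 196 kN (transverse, base value).
(i) R_nwl + R_nwt = 1176 kN; (ii) 0.85 R_nwl + 1.5 R_nwt = 1127 kN.
R_n = max = 1176 kN [governs: (i)]; φR_n = 881.9 kN.

φR_n ≈ 882 kN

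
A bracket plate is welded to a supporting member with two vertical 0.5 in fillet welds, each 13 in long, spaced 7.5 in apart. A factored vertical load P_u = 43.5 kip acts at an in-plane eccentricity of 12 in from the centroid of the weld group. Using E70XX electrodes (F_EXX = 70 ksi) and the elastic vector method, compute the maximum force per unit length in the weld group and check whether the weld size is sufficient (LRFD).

Total weld length L_w = 26 in. Treat welds as unit-width lines.
Polar moment about centroid: J = 2[d³/12 + d(b/2)²] = 2[13³/12 + 13×3.75²] = 731.8 in³.
Direct shear f_v = P/L_w = 43.5 / 26 = 1.673 kip/in (vertical).
Torsion M = P·e = 43.5 × 12 = 522 kip·in.
Critical point at (x, y) = (3.75, 6.5) from centroid. f_tx = M·y/J = 4.637 kip/in; f_ty = M·x/J = 2.675 kip/in.
Resultant f_max = √[f_tx² + (f_v + f_ty)²] = √[4.637² + (1.673 + 2.675)²] = 6.356 kip/in.
Capacity per unit length: φr_n = 0.75 × 0.6 × 70 × (0.707 × 0.5) = 11.14 kip/in.
6.356 ≤ 11.14 → adequate.

f_max ≈ 6.36 kip/in; adequate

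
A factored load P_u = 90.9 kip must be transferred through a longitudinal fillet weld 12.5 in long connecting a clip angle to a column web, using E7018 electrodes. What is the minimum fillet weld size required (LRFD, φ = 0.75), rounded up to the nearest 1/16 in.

E70XX → F_EXX = 70 ksi.
Total weld length L = 12.5 in.
Required throat t_e = P_u / (φ × 0.6 F_EXX × L) = 90.9 / (0.75 × 0.6 × 70 × 12.5) = 0.2309 in.
Required leg w = t_e / 0.707 = 0.3265 in → use 3/8 in.

w = 3/8 in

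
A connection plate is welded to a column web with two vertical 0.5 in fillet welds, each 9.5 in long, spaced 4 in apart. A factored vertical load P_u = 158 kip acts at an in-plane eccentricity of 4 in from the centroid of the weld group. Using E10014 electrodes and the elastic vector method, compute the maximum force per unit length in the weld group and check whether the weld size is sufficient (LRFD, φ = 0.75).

E100XX → F_EXX = 100 ksi.
Total weld length L_w = 19 in. Treat welds as unit-width lines.
Polar moment about centroid: J = 2[d³/12 + d(b/2)²] = 2[9.5³/12 + 9.5×2²] = 218.9 in³.
Direct shear f_v = P/L_w = 158 / 19 = 8.316 kip/in (vertical).
Torsion M = P·e = 158 × 4 = 632 kip·in.
Critical point at (x, y) = (2, 4.75) from centroid. f_tx = M·y/J = 13.71 kip/in; f_ty = M·x/J = 5.774 kip/in.
Resultant f_max = √[f_tx² + (f_v + f_ty)²] = √[13.71² + (8.316 + 5.774)²] = 19.66 kip/in.
Capacity per unit length: φr_n = 0.75 × 0.6 × 100 × (0.707 × 0.5) = 15.91 kip/in.
19.66 > 15.91 → NOT adequate.

f_max ≈ 19.7 kip/in; NOT adequate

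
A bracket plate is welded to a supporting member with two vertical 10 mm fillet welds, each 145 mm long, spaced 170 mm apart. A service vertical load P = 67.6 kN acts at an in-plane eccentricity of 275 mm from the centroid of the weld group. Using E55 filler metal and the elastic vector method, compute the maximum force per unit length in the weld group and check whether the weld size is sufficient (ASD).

f_max ≈ 987 N/mm; adequate

E55XX → F_EXX = 550 MPa.
Total weld length L_w = 290 mm. Treat welds as unit-width lines.
Polar moment about centroid: J = 2[d³/12 + d(b/2)²] = 2[145³/12 + 145×85²] = 2603000 mm³.
Direct shear f_v = P/L_w = 67.6×10³ / 290 = 233.1 N/mm (vertical).
Torsion M = P·e = 67.6×10³ × 275 = 18590000 N·mm.
Critical point at (x, y) = (85, 72.5) from centroid. f_tx = M·y/J = 517.7 N/mm; f_ty = M·x/J = 607 N/mm.
Resultant f_max = √[f_tx² + (f_v + f_ty)²] = √[517.7² + (233.1 + 607)²] = 986.8 N/mm.
Capacity per unit length: r_n/Ω = (1/2.0) × 0.6 × 550 × (0.707 × 10) = 1167 N/mm.
986.8 ≤ 1167 → adequate.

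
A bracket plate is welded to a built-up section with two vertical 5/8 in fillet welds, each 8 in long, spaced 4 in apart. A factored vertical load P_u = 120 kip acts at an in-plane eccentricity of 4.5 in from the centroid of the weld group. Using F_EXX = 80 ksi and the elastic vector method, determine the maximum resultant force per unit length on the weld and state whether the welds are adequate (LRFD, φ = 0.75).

f_max ≈ 20.6 kip/in; NOT adequate

Total weld length L_w = 16 in. Treat welds as unit-width lines.
Polar moment about centroid: J = 2[d³/12 + d(b/2)²] = 2[8³/12 + 8×2²] = 149.3 in³.
Direct shear f_v = P/L_w = 120 / 16 = 7.5 kip/in (vertical).
Torsion M = P·e = 120 × 4.5 = 540 kip·in.
Critical point at (x, y) = (2, 4) from centroid. f_tx = M·y/J = 14.46 kip/in; f_ty = M·x/J = 7.232 kip/in.
Resultant f_max = √[f_tx² + (f_v + f_ty)²] = √[14.46² + (7.5 + 7.232)²] = 20.65 kip/in.
Capacity per unit length: φr_n = 0.75 × 0.6 × 80 × (0.707 × 0.625) = 15.91 kip/in.
20.65 > 15.91 → NOT adequate.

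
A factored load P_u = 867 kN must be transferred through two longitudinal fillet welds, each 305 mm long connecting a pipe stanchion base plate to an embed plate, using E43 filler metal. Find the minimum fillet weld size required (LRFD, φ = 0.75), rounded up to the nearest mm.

E43XX → F_EXX = 430 MPa.
Total weld length L = 610 mm.
Required throat t_e = P_u / (φ × 0.6 F_EXX × L) = 867 / (0.75 × 0.6 × 430 × 610 × 10⁻³) = 7.345 mm.
Required leg w = t_e / 0.707 = 10.39 mm → use 11 mm.

w = 11 mm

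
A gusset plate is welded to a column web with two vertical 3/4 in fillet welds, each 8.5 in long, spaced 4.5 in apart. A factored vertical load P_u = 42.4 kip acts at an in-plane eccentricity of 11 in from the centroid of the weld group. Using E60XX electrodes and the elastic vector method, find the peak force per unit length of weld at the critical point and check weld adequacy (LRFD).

f_max ≈ 13.3 kip/in; adequate

E60XX → F_EXX = 60 ksi.
Total weld length L_w = 17 in. Treat welds as unit-width lines.
Polar moment about centroid: J = 2[d³/12 + d(b/2)²] = 2[8.5³/12 + 8.5×2.25²] = 188.4 in³.
Direct shear f_v = P/L_w = 42.4 / 17 = 2.494 kip/in (vertical).
Torsion M = P·e = 42.4 × 11 = 466.4 kip·in.
Critical point at (x, y) = (2.25, 4.25) from centroid. f_tx = M·y/J = 10.52 kip/in; f_ty = M·x/J = 5.57 kip/in.
Resultant f_max = √[f_tx² + (f_v + f_ty)²] = √[10.52² + (2.494 + 5.57)²] = 13.26 kip/in.
Capacity per unit length: φr_n = 0.75 × 0.6 × 60 × (0.707 × 0.75) = 14.32 kip/in.
13.26 ≤ 14.32 → adequate.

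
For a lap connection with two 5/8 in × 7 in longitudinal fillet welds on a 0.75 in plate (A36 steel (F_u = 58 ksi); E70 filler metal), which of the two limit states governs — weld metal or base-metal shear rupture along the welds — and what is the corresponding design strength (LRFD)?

φR_n ≈ 195 kip (weld metal governs)

E70XX → F_EXX = 70 ksi.
t_e = 0.707 × 0.625 = 0.4419 in; L = 14 in.
Weld metal: φR_n = 0.75 × 0.6 × 70 × 0.4419 × 14 = 194.9 kip.
Base metal (shear rupture): φR_n = 0.75 × 0.6 × 58 × 0.75 × 14 = 274 kip.
Governing: weld metal.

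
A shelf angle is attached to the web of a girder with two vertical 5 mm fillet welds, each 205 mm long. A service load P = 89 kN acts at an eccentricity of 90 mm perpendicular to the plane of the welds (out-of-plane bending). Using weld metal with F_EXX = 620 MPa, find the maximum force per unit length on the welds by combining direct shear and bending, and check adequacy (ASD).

f_max ≈ 612 N/mm; adequate

L_w = 2 × 205 = 410 mm; section modulus (unit throat) S = 2 × L²/6 = 14010 mm².
Direct shear f_v = P/L_w = 89×10³/410 = 217.1 N/mm.
Moment M = P × e = 89×10³ × 90 = 8010000 N·mm; bending f_b = M/S = 571.8 N/mm.
f_max = √(f_v² + f_b²) = √(217.1² + 571.8²) = 611.6 N/mm.
r_n/Ω = (1/2.0) × 0.6 × 620 × (0.707 × 5) = 657.5 N/mm → adequate.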